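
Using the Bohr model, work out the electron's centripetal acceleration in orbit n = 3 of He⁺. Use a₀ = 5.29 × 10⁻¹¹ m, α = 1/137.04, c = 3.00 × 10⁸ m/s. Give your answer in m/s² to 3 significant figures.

8.95 × 10²¹ m/s²

r = n²a₀/Z = 2.38 × 10⁻¹⁰ m, v = Zαc/n = 1.46 × 10⁶ m/s
a = v²/r = (1.46 × 10⁶)² / 2.38 × 10⁻¹⁰ = 8.95 × 10²¹ m/s²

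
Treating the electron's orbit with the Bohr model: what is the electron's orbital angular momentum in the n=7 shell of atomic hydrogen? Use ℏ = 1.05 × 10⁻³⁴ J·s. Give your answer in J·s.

L_n = nℏ = 7 × 1.05 × 10⁻³⁴ = 7.35 × 10⁻³⁴ J·s

7.35 × 10⁻³⁴ J·s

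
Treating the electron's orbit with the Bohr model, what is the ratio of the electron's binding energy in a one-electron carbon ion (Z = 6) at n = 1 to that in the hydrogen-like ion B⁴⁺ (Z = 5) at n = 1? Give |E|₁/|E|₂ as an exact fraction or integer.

|E| ∝ Z^2 · n^-2
|E|₁/|E|₂ = (6/5)^2 · (1/1)^-2 = 36/25

36/25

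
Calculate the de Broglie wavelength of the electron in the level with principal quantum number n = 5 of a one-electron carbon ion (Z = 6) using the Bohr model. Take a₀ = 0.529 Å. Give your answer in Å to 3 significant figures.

The Bohr quantisation condition is nλ = 2πr_n.
r_n = n²a₀/Z = 2.20 Å
λ = 2πr_n/n = 2π·2.20/5 = 2.77 Å

2.77 Å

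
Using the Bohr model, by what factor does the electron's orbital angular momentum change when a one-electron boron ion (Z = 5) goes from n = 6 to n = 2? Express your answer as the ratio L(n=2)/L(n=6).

1/3

L = nℏ depends only on n, so L ∝ n.
L(n=2)/L(n=6) = (2/6)^1 = 1/3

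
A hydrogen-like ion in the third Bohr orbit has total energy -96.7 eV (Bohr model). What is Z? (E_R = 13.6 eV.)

E_n = −E_R Z²/n² ⇒ Z² = −E_n n²/E_R = 96.7 × 3² / 13.6 ≈ 63.99
Z = 8

8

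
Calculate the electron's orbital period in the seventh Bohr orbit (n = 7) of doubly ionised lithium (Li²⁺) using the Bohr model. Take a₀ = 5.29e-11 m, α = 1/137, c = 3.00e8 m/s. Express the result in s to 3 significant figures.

5.78e-15 s

r = n²a₀/Z = 7²·5.29e-11/3 = 8.64e-10 m
v = Zαc/n = 3·0.00730·3.00e8/7 = 9.38e5 m/s
T = 2πr/v = 5.78e-15 s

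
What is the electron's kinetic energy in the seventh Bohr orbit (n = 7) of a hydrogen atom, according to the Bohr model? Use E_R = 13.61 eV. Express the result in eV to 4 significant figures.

For a Coulomb orbit the virial theorem gives K = −E_n.
E_n = −E_R·Z²/n², so K = E_R·Z²/n² = 13.61 × 1²/7² = 0.2778 eV

0.2778 eV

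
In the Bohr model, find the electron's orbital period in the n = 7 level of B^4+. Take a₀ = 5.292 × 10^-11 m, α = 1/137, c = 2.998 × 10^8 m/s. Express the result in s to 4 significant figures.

r = n²a₀/Z = 7²·5.292 × 10^-11/5 = 5.186 × 10^-10 m
v = Zαc/n = 5·0.007299·2.998 × 10^8/7 = 1.563 × 10^6 m/s
T = 2πr/v = 2.085 × 10^-15 s

2.085 × 10^-15 s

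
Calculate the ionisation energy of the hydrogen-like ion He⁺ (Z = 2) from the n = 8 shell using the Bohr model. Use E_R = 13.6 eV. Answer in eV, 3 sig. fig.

0.850 eV

E_n = −E_R·Z²/n² = −13.6 × 2²/8² eV = -0.850 eV
Ionisation energy = −E_n = 0.850 eV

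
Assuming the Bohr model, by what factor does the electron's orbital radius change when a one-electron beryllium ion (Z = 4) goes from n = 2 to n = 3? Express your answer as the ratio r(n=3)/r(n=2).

9/4

r ∝ Z^-1 · n^2; with Z fixed, r ∝ n^2.
r(n=3)/r(n=2) = (3/2)^2 = 9/4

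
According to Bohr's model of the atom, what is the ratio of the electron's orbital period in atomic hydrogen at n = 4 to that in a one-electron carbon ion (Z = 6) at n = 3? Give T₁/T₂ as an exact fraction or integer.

256/3

T ∝ Z^-2 · n^3
T₁/T₂ = (1/6)^-2 · (4/3)^3 = 256/3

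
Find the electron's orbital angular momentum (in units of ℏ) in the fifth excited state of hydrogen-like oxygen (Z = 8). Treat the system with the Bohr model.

L_n = nℏ, so L/ℏ = n = 6.

6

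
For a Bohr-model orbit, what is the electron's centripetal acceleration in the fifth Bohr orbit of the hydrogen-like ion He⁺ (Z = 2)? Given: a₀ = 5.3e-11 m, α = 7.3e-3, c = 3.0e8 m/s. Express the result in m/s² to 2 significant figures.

r = n²a₀/Z = 6.6e-10 m, v = Zαc/n = 8.8e5 m/s
a = v²/r = (8.8e5)² / 6.6e-10 = 1.2e21 m/s²

1.2e21 m/s²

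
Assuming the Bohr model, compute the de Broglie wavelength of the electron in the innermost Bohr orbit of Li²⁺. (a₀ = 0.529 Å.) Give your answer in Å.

1.11 Å

The Bohr quantisation condition is nλ = 2πr_n.
r_n = n²a₀/Z = 0.176 Å
λ = 2πr_n/n = 2π·0.176/1 = 1.11 Å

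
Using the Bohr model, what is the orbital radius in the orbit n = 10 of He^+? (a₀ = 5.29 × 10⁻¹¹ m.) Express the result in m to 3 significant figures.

2.64 × 10⁻⁹ m

r_n = n²a₀/Z = 10² × 5.29 × 10⁻¹¹ / 2
    = 100 × 5.29 × 10⁻¹¹ / 2 = 2.64 × 10⁻⁹ m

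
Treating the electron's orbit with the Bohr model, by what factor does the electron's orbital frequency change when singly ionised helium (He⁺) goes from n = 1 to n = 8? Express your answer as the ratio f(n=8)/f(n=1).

f ∝ Z^2 · n^-3; with Z fixed, f ∝ n^-3.
f(n=8)/f(n=1) = (8/1)^-3 = 1/512

1/512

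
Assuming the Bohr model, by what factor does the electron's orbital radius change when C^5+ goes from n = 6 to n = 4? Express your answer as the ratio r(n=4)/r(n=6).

r ∝ Z^-1 · n^2; with Z fixed, r ∝ n^2.
r(n=4)/r(n=6) = (4/6)^2 = 4/9

4/9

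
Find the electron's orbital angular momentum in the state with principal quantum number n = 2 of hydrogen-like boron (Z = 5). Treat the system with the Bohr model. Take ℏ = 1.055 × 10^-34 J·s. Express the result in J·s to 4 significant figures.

2.110 × 10^-34 J·s

L_n = nℏ = 2 × 1.055 × 10^-34 = 2.110 × 10^-34 J·s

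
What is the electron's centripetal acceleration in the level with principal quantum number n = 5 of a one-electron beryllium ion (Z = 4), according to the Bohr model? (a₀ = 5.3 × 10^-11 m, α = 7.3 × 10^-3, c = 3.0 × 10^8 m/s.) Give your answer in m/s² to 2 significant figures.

r = n²a₀/Z = 3.3 × 10^-10 m, v = Zαc/n = 1.8 × 10^6 m/s
a = v²/r = (1.8 × 10^6)² / 3.3 × 10^-10 = 9.3 × 10^21 m/s²

9.3 × 10^21 m/s²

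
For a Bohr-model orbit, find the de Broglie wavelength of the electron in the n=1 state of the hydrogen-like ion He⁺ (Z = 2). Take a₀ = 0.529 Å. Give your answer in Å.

1.66 Å

The Bohr quantisation condition is nλ = 2πr_n.
r_n = n²a₀/Z = 0.265 Å
λ = 2πr_n/n = 2π·0.265/1 = 1.66 Å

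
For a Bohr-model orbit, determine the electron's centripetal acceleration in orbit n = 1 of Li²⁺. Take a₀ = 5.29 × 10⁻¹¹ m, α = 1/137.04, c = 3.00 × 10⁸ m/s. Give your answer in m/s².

2.45 × 10²⁴ m/s²

r = n²a₀/Z = 1.76 × 10⁻¹¹ m, v = Zαc/n = 6.57 × 10⁶ m/s
a = v²/r = (6.57 × 10⁶)² / 1.76 × 10⁻¹¹ = 2.45 × 10²⁴ m/s²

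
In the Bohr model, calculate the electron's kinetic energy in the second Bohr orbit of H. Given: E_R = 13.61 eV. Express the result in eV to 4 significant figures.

3.402 eV

For a Coulomb orbit the virial theorem gives K = −E_n.
E_n = −E_R·Z²/n², so K = E_R·Z²/n² = 13.61 × 1²/2² = 3.402 eV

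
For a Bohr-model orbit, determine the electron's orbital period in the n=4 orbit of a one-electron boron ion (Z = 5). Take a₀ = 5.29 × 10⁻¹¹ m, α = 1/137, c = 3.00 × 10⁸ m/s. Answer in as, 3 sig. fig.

389 as

r = n²a₀/Z = 4²·5.29 × 10⁻¹¹/5 = 1.69 × 10⁻¹⁰ m
v = Zαc/n = 5·0.00730·3.00 × 10⁸/4 = 2.74 × 10⁶ m/s
T = 2πr/v = 3.89 × 10⁻¹⁶ s = 389 as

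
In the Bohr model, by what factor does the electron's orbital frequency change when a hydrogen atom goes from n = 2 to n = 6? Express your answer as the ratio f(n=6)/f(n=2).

f ∝ Z^2 · n^-3; with Z fixed, f ∝ n^-3.
f(n=6)/f(n=2) = (6/2)^-3 = 1/27

1/27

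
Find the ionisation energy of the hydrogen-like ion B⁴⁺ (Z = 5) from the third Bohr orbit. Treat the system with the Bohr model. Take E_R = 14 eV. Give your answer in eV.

39 eV

E_n = −E_R·Z²/n² = −14 × 5²/3² eV = -39 eV
Ionisation energy = −E_n = 39 eV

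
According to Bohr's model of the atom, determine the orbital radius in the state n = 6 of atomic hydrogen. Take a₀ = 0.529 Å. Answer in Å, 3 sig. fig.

19.0 Å

r_n = n²a₀/Z = 6² × 0.529 / 1
    = 36 × 0.529 / 1 = 19.0 Å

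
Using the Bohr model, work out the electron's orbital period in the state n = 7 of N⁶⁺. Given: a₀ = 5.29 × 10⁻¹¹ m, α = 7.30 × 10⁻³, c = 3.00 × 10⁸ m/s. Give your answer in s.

r = n²a₀/Z = 7²·5.29 × 10⁻¹¹/7 = 3.70 × 10⁻¹⁰ m
v = Zαc/n = 7·0.00730·3.00 × 10⁸/7 = 2.19 × 10⁶ m/s
T = 2πr/v = 1.06 × 10⁻¹⁵ s

1.06 × 10⁻¹⁵ s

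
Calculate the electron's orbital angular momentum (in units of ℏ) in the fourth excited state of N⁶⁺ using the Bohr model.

5

L_n = nℏ, so L/ℏ = n = 5.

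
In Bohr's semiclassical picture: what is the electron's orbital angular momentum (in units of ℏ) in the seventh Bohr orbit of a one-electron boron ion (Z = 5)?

L_n = nℏ, so L/ℏ = n = 7.

7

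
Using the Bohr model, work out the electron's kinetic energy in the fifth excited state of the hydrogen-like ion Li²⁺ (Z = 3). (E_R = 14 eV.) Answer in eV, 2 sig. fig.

3.5 eV

For a Coulomb orbit the virial theorem gives K = −E_n.
E_n = −E_R·Z²/n², so K = E_R·Z²/n² = 14 × 3²/6² = 3.5 eV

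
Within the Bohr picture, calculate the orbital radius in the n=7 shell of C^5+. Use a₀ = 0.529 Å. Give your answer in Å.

r_n = n²a₀/Z = 7² × 0.529 / 6
    = 49 × 0.529 / 6 = 4.32 Å

4.32 Å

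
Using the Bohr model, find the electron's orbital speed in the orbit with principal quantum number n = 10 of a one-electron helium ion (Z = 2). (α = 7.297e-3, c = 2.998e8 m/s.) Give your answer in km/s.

437.5 km/s

v_n = Zαc/n = 2 × 0.007297 × 2.998e8 / 10
    = 437.5 km/s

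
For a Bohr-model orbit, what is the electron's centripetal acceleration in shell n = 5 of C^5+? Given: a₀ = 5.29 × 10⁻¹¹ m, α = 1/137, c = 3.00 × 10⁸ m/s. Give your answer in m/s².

3.13 × 10²² m/s²

r = n²a₀/Z = 2.20 × 10⁻¹⁰ m, v = Zαc/n = 2.63 × 10⁶ m/s
a = v²/r = (2.63 × 10⁶)² / 2.20 × 10⁻¹⁰ = 3.13 × 10²² m/s²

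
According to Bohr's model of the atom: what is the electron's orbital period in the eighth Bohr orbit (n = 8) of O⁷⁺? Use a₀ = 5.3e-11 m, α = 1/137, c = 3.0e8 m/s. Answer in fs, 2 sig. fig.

1.2 fs

r = n²a₀/Z = 8²·5.3e-11/8 = 4.2e-10 m
v = Zαc/n = 8·0.0073·3.0e8/8 = 2.2e6 m/s
T = 2πr/v = 1.2e-15 s = 1.2 fs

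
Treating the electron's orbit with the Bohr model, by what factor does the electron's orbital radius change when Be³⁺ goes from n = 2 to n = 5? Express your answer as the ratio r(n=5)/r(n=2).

r ∝ Z^-1 · n^2; with Z fixed, r ∝ n^2.
r(n=5)/r(n=2) = (5/2)^2 = 25/4

25/4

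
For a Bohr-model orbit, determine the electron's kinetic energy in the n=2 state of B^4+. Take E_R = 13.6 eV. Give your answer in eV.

85.0 eV

For a Coulomb orbit the virial theorem gives K = −E_n.
E_n = −E_R·Z²/n², so K = E_R·Z²/n² = 13.6 × 5²/2² = 85.0 eV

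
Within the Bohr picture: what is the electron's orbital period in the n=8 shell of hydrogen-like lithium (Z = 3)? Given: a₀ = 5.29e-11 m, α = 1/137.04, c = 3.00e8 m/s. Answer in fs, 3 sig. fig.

8.64 fs

r = n²a₀/Z = 8²·5.29e-11/3 = 1.13e-9 m
v = Zαc/n = 3·0.00730·3.00e8/8 = 8.21e5 m/s
T = 2πr/v = 8.64e-15 s = 8.64 fs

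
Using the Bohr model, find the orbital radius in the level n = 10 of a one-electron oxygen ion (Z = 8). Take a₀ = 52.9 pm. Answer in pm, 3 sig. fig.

r_n = n²a₀/Z = 10² × 52.9 / 8
    = 100 × 52.9 / 8 = 661 pm

661 pm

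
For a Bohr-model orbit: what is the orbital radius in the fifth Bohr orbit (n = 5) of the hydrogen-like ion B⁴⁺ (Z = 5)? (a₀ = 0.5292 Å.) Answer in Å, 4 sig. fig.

r_n = n²a₀/Z = 5² × 0.5292 / 5
    = 25 × 0.5292 / 5 = 2.646 Å

2.646 Å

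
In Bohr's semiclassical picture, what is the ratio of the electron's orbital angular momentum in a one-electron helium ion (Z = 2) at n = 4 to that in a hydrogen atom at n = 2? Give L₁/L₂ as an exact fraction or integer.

L = nℏ is independent of Z.
L₁/L₂ = n₁/n₂ = 4/2 = 2

2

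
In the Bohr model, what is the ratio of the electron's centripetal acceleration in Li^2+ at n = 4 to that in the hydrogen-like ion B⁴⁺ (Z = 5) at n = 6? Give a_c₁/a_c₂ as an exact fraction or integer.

2187/2000

a_c ∝ Z^3 · n^-4
a_c₁/a_c₂ = (3/5)^3 · (4/6)^-4 = 2187/2000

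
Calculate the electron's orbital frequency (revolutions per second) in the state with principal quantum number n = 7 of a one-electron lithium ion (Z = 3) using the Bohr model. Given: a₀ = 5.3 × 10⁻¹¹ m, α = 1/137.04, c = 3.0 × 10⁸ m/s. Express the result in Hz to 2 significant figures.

r = n²a₀/Z = 8.7 × 10⁻¹⁰ m, v = Zαc/n = 9.4 × 10⁵ m/s
f = v/(2πr) = 1.7 × 10¹⁴ Hz

1.7 × 10¹⁴ Hz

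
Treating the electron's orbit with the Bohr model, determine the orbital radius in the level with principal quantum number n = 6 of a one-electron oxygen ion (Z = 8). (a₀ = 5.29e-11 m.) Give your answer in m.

2.38e-10 m

r_n = n²a₀/Z = 6² × 5.29e-11 / 8
    = 36 × 5.29e-11 / 8 = 2.38e-10 m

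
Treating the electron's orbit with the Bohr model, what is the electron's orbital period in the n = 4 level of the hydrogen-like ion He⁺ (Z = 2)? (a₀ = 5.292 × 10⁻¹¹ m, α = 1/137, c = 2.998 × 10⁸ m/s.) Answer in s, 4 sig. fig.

2.431 × 10⁻¹⁵ s

r = n²a₀/Z = 4²·5.292 × 10⁻¹¹/2 = 4.234 × 10⁻¹⁰ m
v = Zαc/n = 2·0.007299·2.998 × 10⁸/4 = 1.094 × 10⁶ m/s
T = 2πr/v = 2.431 × 10⁻¹⁵ s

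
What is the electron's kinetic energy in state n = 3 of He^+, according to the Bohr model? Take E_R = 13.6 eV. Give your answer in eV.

For a Coulomb orbit the virial theorem gives K = −E_n.
E_n = −E_R·Z²/n², so K = E_R·Z²/n² = 13.6 × 2²/3² = 6.04 eV

6.04 eV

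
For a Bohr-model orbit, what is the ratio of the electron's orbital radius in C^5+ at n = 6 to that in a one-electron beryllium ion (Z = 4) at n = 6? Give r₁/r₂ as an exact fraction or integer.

2/3

r ∝ Z^-1 · n^2
r₁/r₂ = (6/4)^-1 · (6/6)^2 = 2/3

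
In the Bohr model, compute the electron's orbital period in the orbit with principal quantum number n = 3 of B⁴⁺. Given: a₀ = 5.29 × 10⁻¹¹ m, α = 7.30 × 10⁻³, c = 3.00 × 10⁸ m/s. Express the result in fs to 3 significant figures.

0.164 fs

r = n²a₀/Z = 3²·5.29 × 10⁻¹¹/5 = 9.52 × 10⁻¹¹ m
v = Zαc/n = 5·0.00730·3.00 × 10⁸/3 = 3.65 × 10⁶ m/s
T = 2πr/v = 1.64 × 10⁻¹⁶ s = 0.164 fs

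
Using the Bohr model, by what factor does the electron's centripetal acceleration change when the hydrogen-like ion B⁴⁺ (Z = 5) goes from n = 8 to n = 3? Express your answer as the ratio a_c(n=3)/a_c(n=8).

4096/81

a_c ∝ Z^3 · n^-4; with Z fixed, a_c ∝ n^-4.
a_c(n=3)/a_c(n=8) = (3/8)^-4 = 4096/81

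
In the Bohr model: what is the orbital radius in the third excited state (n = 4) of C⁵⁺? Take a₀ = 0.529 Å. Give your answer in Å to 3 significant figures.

1.41 Å

r_n = n²a₀/Z = 4² × 0.529 / 6
    = 16 × 0.529 / 6 = 1.41 Å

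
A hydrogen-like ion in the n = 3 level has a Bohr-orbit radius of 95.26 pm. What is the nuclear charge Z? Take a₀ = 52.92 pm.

5

r_n = n²a₀/Z ⇒ Z = n²a₀/r = 3² × 52.92 / 95.26 ≈ 5.00
Z = 5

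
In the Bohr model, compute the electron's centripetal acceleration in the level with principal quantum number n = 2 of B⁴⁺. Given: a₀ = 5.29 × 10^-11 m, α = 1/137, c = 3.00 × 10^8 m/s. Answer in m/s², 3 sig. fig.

r = n²a₀/Z = 4.23 × 10^-11 m, v = Zαc/n = 5.47 × 10^6 m/s
a = v²/r = (5.47 × 10^6)² / 4.23 × 10^-11 = 7.08 × 10^23 m/s²

7.08 × 10^23 m/s²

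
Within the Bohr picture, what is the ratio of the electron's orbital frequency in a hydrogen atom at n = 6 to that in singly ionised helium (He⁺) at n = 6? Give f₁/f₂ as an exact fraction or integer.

f ∝ Z^2 · n^-3
f₁/f₂ = (1/2)^2 · (6/6)^-3 = 1/4

1/4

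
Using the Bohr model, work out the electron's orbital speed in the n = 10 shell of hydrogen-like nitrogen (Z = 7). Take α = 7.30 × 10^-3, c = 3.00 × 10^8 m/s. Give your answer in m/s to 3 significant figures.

1.53 × 10^6 m/s

v_n = Zαc/n = 7 × 0.00730 × 3.00 × 10^8 / 10
    = 1.53 × 10^6 m/s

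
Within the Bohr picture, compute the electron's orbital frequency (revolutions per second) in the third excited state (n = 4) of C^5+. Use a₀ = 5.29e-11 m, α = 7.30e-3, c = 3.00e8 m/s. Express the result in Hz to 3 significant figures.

r = n²a₀/Z = 1.41e-10 m, v = Zαc/n = 3.29e6 m/s
f = v/(2πr) = 3.71e15 Hz

3.71e15 Hz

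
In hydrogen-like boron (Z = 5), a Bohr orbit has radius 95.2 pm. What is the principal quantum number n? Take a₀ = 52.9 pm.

3

r_n = n²a₀/Z ⇒ n² = rZ/a₀ = 95.2 × 5 / 52.9 ≈ 9.00
n = 3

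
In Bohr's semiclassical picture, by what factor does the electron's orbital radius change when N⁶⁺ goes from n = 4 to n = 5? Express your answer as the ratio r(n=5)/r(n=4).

r ∝ Z^-1 · n^2; with Z fixed, r ∝ n^2.
r(n=5)/r(n=4) = (5/4)^2 = 25/16

25/16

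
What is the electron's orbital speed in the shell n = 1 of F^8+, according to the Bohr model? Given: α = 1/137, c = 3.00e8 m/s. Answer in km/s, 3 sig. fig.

1.97e4 km/s

v_n = Zαc/n = 9 × 0.00730 × 3.00e8 / 1
    = 1.97e4 km/s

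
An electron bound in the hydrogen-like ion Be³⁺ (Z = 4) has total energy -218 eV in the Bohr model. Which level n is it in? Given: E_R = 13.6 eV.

E_n = −E_R Z²/n² ⇒ n² = E_R Z²/(−E_n) = 13.6 × 4² / 218 ≈ 1.00
n = 1

1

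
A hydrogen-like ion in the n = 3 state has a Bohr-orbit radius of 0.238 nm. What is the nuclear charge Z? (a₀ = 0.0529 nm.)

2

r_n = n²a₀/Z ⇒ Z = n²a₀/r = 3² × 0.0529 / 0.238 ≈ 2.00
Z = 2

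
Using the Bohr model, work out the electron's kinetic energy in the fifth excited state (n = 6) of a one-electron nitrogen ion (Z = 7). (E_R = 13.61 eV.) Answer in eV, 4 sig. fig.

18.52 eV

For a Coulomb orbit the virial theorem gives K = −E_n.
E_n = −E_R·Z²/n², so K = E_R·Z²/n² = 13.61 × 7²/6² = 18.52 eV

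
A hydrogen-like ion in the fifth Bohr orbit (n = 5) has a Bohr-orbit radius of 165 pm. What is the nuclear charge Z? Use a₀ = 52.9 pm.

8

r_n = n²a₀/Z ⇒ Z = n²a₀/r = 5² × 52.9 / 165 ≈ 8.02
Z = 8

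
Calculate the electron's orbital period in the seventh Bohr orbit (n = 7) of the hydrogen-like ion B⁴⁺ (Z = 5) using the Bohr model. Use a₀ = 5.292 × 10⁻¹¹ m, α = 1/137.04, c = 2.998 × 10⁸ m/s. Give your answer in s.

r = n²a₀/Z = 7²·5.292 × 10⁻¹¹/5 = 5.186 × 10⁻¹⁰ m
v = Zαc/n = 5·0.007297·2.998 × 10⁸/7 = 1.563 × 10⁶ m/s
T = 2πr/v = 2.085 × 10⁻¹⁵ s

2.085 × 10⁻¹⁵ s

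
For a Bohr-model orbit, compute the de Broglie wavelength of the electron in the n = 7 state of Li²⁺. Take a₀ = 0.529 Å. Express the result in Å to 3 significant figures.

The Bohr quantisation condition is nλ = 2πr_n.
r_n = n²a₀/Z = 8.64 Å
λ = 2πr_n/n = 2π·8.64/7 = 7.76 Å

7.76 Å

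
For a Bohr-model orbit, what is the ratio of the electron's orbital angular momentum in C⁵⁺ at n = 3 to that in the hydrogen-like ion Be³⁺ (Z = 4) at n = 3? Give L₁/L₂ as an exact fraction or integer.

L = nℏ is independent of Z.
L₁/L₂ = n₁/n₂ = 3/3 = 1

1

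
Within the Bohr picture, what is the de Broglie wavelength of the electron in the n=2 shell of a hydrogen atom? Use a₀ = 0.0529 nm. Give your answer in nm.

The Bohr quantisation condition is nλ = 2πr_n.
r_n = n²a₀/Z = 0.212 nm
λ = 2πr_n/n = 2π·0.212/2 = 0.665 nm

0.665 nm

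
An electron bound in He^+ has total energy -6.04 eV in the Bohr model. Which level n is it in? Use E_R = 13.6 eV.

E_n = −E_R Z²/n² ⇒ n² = E_R Z²/(−E_n) = 13.6 × 2² / 6.04 ≈ 9.01
n = 3

3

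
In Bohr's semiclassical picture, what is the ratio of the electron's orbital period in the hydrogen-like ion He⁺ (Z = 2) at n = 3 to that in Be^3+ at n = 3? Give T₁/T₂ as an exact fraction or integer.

4

T ∝ Z^-2 · n^3
T₁/T₂ = (2/4)^-2 · (3/3)^3 = 4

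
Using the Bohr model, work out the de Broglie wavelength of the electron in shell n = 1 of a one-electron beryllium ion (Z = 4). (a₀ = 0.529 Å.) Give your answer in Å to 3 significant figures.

0.831 Å

The Bohr quantisation condition is nλ = 2πr_n.
r_n = n²a₀/Z = 0.132 Å
λ = 2πr_n/n = 2π·0.132/1 = 0.831 Å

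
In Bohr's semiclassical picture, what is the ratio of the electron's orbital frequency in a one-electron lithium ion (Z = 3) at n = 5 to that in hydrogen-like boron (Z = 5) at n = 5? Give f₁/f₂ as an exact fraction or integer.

9/25

f ∝ Z^2 · n^-3
f₁/f₂ = (3/5)^2 · (5/5)^-3 = 9/25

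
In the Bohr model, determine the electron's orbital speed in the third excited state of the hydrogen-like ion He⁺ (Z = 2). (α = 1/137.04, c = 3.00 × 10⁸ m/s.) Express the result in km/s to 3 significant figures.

v_n = Zαc/n = 2 × 0.00730 × 3.00 × 10⁸ / 4
    = 1090 km/s

1090 km/s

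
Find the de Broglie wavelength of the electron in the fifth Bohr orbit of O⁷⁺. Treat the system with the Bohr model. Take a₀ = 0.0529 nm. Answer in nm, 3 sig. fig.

The Bohr quantisation condition is nλ = 2πr_n.
r_n = n²a₀/Z = 0.165 nm
λ = 2πr_n/n = 2π·0.165/5 = 0.208 nm

0.208 nm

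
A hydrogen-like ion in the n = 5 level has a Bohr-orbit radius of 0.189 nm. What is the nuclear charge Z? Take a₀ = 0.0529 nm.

7

r_n = n²a₀/Z ⇒ Z = n²a₀/r = 5² × 0.0529 / 0.189 ≈ 7.00
Z = 7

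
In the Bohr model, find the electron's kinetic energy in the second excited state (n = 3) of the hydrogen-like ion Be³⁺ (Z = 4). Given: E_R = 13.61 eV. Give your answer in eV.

24.20 eV

For a Coulomb orbit the virial theorem gives K = −E_n.
E_n = −E_R·Z²/n², so K = E_R·Z²/n² = 13.61 × 4²/3² = 24.20 eV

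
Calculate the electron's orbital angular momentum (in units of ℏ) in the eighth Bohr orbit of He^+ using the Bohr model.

L_n = nℏ, so L/ℏ = n = 8.

8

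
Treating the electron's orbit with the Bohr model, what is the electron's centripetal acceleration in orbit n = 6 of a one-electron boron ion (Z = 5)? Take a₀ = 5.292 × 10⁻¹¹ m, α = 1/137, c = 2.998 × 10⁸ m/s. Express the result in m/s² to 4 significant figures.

8.728 × 10²¹ m/s²

r = n²a₀/Z = 3.810 × 10⁻¹⁰ m, v = Zαc/n = 1.824 × 10⁶ m/s
a = v²/r = (1.824 × 10⁶)² / 3.810 × 10⁻¹⁰ = 8.728 × 10²¹ m/s²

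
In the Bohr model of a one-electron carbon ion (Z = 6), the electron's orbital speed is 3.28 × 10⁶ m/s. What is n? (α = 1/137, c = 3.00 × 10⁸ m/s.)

4

v_n = Zαc/n ⇒ n = Zαc/v = 6 × 0.00730 × 3.00 × 10⁸ / 3.28 × 10⁶ ≈ 4.01
n = 4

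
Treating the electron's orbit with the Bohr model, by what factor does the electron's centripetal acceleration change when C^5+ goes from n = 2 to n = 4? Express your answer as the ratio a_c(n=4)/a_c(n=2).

a_c ∝ Z^3 · n^-4; with Z fixed, a_c ∝ n^-4.
a_c(n=4)/a_c(n=2) = (4/2)^-4 = 1/16

1/16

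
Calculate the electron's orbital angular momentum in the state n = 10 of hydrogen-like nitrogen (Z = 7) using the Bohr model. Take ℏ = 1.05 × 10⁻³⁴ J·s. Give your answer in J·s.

L_n = nℏ = 10 × 1.05 × 10⁻³⁴ = 1.05 × 10⁻³³ J·s

1.05 × 10⁻³³ J·s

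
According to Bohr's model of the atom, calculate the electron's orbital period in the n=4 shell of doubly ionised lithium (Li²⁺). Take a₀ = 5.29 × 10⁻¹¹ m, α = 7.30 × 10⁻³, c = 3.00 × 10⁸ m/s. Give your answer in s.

r = n²a₀/Z = 4²·5.29 × 10⁻¹¹/3 = 2.82 × 10⁻¹⁰ m
v = Zαc/n = 3·0.00730·3.00 × 10⁸/4 = 1.64 × 10⁶ m/s
T = 2πr/v = 1.08 × 10⁻¹⁵ s

1.08 × 10⁻¹⁵ s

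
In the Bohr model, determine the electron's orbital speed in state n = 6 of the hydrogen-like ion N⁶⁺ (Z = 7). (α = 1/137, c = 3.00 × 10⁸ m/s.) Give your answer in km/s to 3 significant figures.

v_n = Zαc/n = 7 × 0.00730 × 3.00 × 10⁸ / 6
    = 2550 km/s

2550 km/s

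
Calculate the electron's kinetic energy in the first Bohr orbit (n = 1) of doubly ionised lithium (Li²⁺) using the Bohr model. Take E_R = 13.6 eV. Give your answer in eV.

For a Coulomb orbit the virial theorem gives K = −E_n.
E_n = −E_R·Z²/n², so K = E_R·Z²/n² = 13.6 × 3²/1² = 122 eV

122 eV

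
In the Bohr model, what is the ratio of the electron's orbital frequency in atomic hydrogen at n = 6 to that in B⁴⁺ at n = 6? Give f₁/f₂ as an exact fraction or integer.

f ∝ Z^2 · n^-3
f₁/f₂ = (1/5)^2 · (6/6)^-3 = 1/25

1/25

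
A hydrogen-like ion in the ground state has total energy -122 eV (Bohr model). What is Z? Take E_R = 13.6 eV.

E_n = −E_R Z²/n² ⇒ Z² = −E_n n²/E_R = 122 × 1² / 13.6 ≈ 8.97
Z = 3

3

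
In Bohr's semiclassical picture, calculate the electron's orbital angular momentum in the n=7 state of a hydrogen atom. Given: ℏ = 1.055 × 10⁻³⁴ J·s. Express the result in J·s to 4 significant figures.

L_n = nℏ = 7 × 1.055 × 10⁻³⁴ = 7.385 × 10⁻³⁴ J·s

7.385 × 10⁻³⁴ J·s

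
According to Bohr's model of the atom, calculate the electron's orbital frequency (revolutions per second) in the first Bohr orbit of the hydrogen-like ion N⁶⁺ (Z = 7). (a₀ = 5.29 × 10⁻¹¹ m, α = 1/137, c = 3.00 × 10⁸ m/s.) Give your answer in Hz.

r = n²a₀/Z = 7.56 × 10⁻¹² m, v = Zαc/n = 1.53 × 10⁷ m/s
f = v/(2πr) = 3.23 × 10¹⁷ Hz

3.23 × 10¹⁷ Hz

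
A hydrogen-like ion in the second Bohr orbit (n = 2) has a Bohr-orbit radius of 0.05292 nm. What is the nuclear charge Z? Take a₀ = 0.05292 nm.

4

r_n = n²a₀/Z ⇒ Z = n²a₀/r = 2² × 0.05292 / 0.05292 ≈ 4.00
Z = 4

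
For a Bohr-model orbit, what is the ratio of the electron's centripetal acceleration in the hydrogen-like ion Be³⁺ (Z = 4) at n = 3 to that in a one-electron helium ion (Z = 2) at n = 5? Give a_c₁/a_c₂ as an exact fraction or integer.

5000/81

a_c ∝ Z^3 · n^-4
a_c₁/a_c₂ = (4/2)^3 · (3/5)^-4 = 5000/81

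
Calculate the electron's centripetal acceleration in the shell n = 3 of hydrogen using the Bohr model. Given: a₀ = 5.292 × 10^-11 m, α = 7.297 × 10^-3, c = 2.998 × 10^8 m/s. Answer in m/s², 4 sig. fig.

1.116 × 10^21 m/s²

r = n²a₀/Z = 4.763 × 10^-10 m, v = Zαc/n = 7.292 × 10^5 m/s
a = v²/r = (7.292 × 10^5)² / 4.763 × 10^-10 = 1.116 × 10^21 m/s²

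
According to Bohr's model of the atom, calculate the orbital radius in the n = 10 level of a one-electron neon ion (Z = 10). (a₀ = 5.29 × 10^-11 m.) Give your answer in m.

5.29 × 10^-10 m

r_n = n²a₀/Z = 10² × 5.29 × 10^-11 / 10
    = 100 × 5.29 × 10^-11 / 10 = 5.29 × 10^-10 m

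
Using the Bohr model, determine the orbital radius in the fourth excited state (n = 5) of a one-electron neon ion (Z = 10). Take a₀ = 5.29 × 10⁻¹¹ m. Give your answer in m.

r_n = n²a₀/Z = 5² × 5.29 × 10⁻¹¹ / 10
    = 25 × 5.29 × 10⁻¹¹ / 10 = 1.32 × 10⁻¹⁰ m

1.32 × 10⁻¹⁰ m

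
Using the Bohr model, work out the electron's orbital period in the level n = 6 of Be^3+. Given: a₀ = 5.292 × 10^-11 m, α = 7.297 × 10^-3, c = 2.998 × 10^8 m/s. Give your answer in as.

2052 as

r = n²a₀/Z = 6²·5.292 × 10^-11/4 = 4.763 × 10^-10 m
v = Zαc/n = 4·0.007297·2.998 × 10^8/6 = 1.458 × 10^6 m/s
T = 2πr/v = 2.052 × 10^-15 s = 2052 as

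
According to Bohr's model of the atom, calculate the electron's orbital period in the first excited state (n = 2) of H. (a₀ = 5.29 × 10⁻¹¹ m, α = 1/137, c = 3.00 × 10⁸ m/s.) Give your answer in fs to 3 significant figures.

r = n²a₀/Z = 2²·5.29 × 10⁻¹¹/1 = 2.12 × 10⁻¹⁰ m
v = Zαc/n = 1·0.00730·3.00 × 10⁸/2 = 1.09 × 10⁶ m/s
T = 2πr/v = 1.21 × 10⁻¹⁵ s = 1.21 fs

1.21 fs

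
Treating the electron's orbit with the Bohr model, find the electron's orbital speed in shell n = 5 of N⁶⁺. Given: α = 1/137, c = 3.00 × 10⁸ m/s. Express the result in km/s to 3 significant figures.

v_n = Zαc/n = 7 × 0.00730 × 3.00 × 10⁸ / 5
    = 3070 km/s

3070 km/s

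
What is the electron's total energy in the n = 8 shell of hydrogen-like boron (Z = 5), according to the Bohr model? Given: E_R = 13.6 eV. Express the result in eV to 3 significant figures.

E_n = −E_R·Z²/n² = −13.6 × 5²/8² = -5.31 eV

-5.31 eV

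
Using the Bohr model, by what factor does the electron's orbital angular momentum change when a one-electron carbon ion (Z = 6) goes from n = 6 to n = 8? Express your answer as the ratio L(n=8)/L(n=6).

L = nℏ depends only on n, so L ∝ n.
L(n=8)/L(n=6) = (8/6)^1 = 4/3

4/3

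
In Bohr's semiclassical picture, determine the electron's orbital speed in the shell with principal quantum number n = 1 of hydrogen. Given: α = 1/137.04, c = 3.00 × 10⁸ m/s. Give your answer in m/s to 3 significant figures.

2.19 × 10⁶ m/s

v_n = Zαc/n = 1 × 0.00730 × 3.00 × 10⁸ / 1
    = 2.19 × 10⁶ m/s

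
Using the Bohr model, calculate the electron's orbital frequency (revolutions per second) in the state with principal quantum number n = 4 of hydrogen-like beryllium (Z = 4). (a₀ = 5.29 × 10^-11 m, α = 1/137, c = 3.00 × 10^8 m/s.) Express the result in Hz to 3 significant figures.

1.65 × 10^15 Hz

r = n²a₀/Z = 2.12 × 10^-10 m, v = Zαc/n = 2.19 × 10^6 m/s
f = v/(2πr) = 1.65 × 10^15 Hz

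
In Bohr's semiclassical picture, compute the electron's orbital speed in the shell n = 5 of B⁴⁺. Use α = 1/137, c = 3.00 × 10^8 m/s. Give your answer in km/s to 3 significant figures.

v_n = Zαc/n = 5 × 0.00730 × 3.00 × 10^8 / 5
    = 2190 km/s

2190 km/s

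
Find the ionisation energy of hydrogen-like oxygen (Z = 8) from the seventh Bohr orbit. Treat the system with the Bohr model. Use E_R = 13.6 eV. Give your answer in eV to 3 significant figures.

17.8 eV

E_n = −E_R·Z²/n² = −13.6 × 8²/7² eV = -17.8 eV
Ionisation energy = −E_n = 17.8 eV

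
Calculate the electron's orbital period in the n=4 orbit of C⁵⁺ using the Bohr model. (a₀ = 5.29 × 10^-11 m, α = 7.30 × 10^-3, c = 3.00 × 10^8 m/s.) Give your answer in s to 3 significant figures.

r = n²a₀/Z = 4²·5.29 × 10^-11/6 = 1.41 × 10^-10 m
v = Zαc/n = 6·0.00730·3.00 × 10^8/4 = 3.29 × 10^6 m/s
T = 2πr/v = 2.70 × 10^-16 s

2.70 × 10^-16 s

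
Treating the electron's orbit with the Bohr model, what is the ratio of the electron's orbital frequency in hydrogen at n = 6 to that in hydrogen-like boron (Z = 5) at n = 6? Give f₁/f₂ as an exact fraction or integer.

f ∝ Z^2 · n^-3
f₁/f₂ = (1/5)^2 · (6/6)^-3 = 1/25

1/25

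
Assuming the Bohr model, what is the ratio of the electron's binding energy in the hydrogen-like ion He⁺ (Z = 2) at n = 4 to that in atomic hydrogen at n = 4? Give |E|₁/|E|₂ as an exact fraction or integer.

|E| ∝ Z^2 · n^-2
|E|₁/|E|₂ = (2/1)^2 · (4/4)^-2 = 4

4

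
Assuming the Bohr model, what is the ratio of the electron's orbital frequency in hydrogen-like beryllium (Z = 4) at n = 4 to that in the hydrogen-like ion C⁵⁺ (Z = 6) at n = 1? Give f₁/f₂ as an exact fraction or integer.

1/144

f ∝ Z^2 · n^-3
f₁/f₂ = (4/6)^2 · (4/1)^-3 = 1/144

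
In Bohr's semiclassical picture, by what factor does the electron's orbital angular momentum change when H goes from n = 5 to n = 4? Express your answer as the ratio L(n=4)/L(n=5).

4/5

L = nℏ depends only on n, so L ∝ n.
L(n=4)/L(n=5) = (4/5)^1 = 4/5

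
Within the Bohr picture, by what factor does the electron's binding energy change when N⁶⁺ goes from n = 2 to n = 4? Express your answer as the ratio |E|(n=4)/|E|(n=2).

1/4

|E| ∝ Z^2 · n^-2; with Z fixed, |E| ∝ n^-2.
|E|(n=4)/|E|(n=2) = (4/2)^-2 = 1/4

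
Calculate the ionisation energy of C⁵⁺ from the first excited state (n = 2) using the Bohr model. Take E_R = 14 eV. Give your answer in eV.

130 eV

E_n = −E_R·Z²/n² = −14 × 6²/2² eV = -130 eV
Ionisation energy = −E_n = 130 eV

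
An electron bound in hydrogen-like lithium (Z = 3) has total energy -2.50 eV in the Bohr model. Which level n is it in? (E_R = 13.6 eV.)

E_n = −E_R Z²/n² ⇒ n² = E_R Z²/(−E_n) = 13.6 × 3² / 2.50 ≈ 48.96
n = 7

7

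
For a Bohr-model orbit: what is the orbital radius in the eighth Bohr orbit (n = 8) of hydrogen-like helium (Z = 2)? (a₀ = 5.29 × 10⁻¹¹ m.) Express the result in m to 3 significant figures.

r_n = n²a₀/Z = 8² × 5.29 × 10⁻¹¹ / 2
    = 64 × 5.29 × 10⁻¹¹ / 2 = 1.69 × 10⁻⁹ m

1.69 × 10⁻⁹ m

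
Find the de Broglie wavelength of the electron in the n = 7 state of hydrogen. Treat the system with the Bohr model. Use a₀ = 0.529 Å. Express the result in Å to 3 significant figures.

23.3 Å

The Bohr quantisation condition is nλ = 2πr_n.
r_n = n²a₀/Z = 25.9 Å
λ = 2πr_n/n = 2π·25.9/7 = 23.3 Å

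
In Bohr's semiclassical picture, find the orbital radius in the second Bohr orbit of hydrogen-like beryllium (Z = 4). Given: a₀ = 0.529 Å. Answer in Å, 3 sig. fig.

0.529 Å

r_n = n²a₀/Z = 2² × 0.529 / 4
    = 4 × 0.529 / 4 = 0.529 Å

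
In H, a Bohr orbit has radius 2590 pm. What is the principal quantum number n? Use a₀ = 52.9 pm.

7

r_n = n²a₀/Z ⇒ n² = rZ/a₀ = 2590 × 1 / 52.9 ≈ 48.96
n = 7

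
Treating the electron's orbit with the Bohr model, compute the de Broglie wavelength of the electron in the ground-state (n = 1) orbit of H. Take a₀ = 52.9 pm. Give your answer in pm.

332 pm

The Bohr quantisation condition is nλ = 2πr_n.
r_n = n²a₀/Z = 52.9 pm
λ = 2πr_n/n = 2π·52.9/1 = 332 pm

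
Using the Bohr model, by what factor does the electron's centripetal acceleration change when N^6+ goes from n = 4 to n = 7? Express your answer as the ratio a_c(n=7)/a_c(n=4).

256/2401

a_c ∝ Z^3 · n^-4; with Z fixed, a_c ∝ n^-4.
a_c(n=7)/a_c(n=4) = (7/4)^-4 = 256/2401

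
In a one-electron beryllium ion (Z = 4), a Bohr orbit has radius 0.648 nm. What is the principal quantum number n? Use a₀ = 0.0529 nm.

r_n = n²a₀/Z ⇒ n² = rZ/a₀ = 0.648 × 4 / 0.0529 ≈ 49.00
n = 7

7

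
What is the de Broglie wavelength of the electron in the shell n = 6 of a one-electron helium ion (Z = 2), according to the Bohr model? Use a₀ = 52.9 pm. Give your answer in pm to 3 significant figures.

997 pm

The Bohr quantisation condition is nλ = 2πr_n.
r_n = n²a₀/Z = 952 pm
λ = 2πr_n/n = 2π·952/6 = 997 pm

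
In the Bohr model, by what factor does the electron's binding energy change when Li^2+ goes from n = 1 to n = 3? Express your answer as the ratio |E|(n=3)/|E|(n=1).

|E| ∝ Z^2 · n^-2; with Z fixed, |E| ∝ n^-2.
|E|(n=3)/|E|(n=1) = (3/1)^-2 = 1/9

1/9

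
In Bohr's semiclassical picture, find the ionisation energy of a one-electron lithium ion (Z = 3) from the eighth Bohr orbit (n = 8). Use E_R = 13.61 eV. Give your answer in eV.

1.914 eV

E_n = −E_R·Z²/n² = −13.61 × 3²/8² eV = -1.914 eV
Ionisation energy = −E_n = 1.914 eV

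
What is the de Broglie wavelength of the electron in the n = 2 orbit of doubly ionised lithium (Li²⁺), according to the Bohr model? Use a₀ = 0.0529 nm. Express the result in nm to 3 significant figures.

The Bohr quantisation condition is nλ = 2πr_n.
r_n = n²a₀/Z = 0.0705 nm
λ = 2πr_n/n = 2π·0.0705/2 = 0.222 nm

0.222 nm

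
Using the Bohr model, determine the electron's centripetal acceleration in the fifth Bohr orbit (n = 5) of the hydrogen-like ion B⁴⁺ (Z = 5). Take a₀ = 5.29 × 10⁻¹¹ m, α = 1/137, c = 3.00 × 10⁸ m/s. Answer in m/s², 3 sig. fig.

1.81 × 10²² m/s²

r = n²a₀/Z = 2.64 × 10⁻¹⁰ m, v = Zαc/n = 2.19 × 10⁶ m/s
a = v²/r = (2.19 × 10⁶)² / 2.64 × 10⁻¹⁰ = 1.81 × 10²² m/s²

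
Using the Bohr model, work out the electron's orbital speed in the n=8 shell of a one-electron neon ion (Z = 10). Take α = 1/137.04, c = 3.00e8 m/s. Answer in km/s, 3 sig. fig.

2740 km/s

v_n = Zαc/n = 10 × 0.00730 × 3.00e8 / 8
    = 2740 km/s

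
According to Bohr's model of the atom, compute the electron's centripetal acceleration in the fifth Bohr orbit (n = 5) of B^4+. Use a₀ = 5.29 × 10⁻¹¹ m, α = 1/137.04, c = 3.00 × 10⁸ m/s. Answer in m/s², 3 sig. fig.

r = n²a₀/Z = 2.64 × 10⁻¹⁰ m, v = Zαc/n = 2.19 × 10⁶ m/s
a = v²/r = (2.19 × 10⁶)² / 2.64 × 10⁻¹⁰ = 1.81 × 10²² m/s²

1.81 × 10²² m/s²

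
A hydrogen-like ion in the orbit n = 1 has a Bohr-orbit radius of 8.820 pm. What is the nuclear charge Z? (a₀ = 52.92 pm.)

r_n = n²a₀/Z ⇒ Z = n²a₀/r = 1² × 52.92 / 8.820 ≈ 6.00
Z = 6

6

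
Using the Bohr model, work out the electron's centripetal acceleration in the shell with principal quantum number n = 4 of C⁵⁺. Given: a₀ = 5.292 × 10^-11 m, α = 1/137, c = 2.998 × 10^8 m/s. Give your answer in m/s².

r = n²a₀/Z = 1.411 × 10^-10 m, v = Zαc/n = 3.282 × 10^6 m/s
a = v²/r = (3.282 × 10^6)² / 1.411 × 10^-10 = 7.635 × 10^22 m/s²

7.635 × 10^22 m/s²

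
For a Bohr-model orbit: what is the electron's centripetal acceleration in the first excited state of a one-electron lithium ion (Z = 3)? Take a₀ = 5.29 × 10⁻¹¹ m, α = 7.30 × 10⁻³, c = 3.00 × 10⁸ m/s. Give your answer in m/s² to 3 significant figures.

r = n²a₀/Z = 7.05 × 10⁻¹¹ m, v = Zαc/n = 3.29 × 10⁶ m/s
a = v²/r = (3.29 × 10⁶)² / 7.05 × 10⁻¹¹ = 1.53 × 10²³ m/s²

1.53 × 10²³ m/s²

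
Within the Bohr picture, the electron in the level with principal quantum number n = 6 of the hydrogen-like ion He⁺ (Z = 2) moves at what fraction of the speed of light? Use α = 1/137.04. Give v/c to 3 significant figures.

0.00243

v_n = Zαc/n, so v/c = Zα/n = 2 × 0.00730 / 6 = 0.00243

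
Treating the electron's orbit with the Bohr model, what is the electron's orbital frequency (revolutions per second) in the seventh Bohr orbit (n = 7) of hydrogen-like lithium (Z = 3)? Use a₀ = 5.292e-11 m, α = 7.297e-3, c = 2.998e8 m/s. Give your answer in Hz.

r = n²a₀/Z = 8.644e-10 m, v = Zαc/n = 9.376e5 m/s
f = v/(2πr) = 1.726e14 Hz

1.726e14 Hz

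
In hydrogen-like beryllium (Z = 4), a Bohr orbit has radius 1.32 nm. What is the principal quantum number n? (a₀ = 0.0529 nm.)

r_n = n²a₀/Z ⇒ n² = rZ/a₀ = 1.32 × 4 / 0.0529 ≈ 99.81
n = 10

10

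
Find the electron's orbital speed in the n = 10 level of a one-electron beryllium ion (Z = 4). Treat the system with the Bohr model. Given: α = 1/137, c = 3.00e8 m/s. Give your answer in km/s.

876 km/s

v_n = Zαc/n = 4 × 0.00730 × 3.00e8 / 10
    = 876 km/s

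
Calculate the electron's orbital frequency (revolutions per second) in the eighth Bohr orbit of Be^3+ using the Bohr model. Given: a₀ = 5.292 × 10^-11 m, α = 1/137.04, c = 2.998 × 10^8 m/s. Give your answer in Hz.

r = n²a₀/Z = 8.467 × 10^-10 m, v = Zαc/n = 1.094 × 10^6 m/s
f = v/(2πr) = 2.056 × 10^14 Hz

2.056 × 10^14 Hz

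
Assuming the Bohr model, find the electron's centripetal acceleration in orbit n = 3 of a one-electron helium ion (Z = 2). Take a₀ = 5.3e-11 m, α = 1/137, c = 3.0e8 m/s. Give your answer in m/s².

8.9e21 m/s²

r = n²a₀/Z = 2.4e-10 m, v = Zαc/n = 1.5e6 m/s
a = v²/r = (1.5e6)² / 2.4e-10 = 8.9e21 m/s²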